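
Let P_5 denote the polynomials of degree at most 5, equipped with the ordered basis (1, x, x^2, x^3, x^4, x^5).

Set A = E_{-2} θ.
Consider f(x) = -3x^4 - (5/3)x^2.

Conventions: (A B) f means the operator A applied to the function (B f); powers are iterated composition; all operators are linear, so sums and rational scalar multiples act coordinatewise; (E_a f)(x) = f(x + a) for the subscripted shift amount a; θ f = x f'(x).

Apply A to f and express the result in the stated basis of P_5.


θ f = -12x^4 - (10/3)x^2
E_{-2} θ f = -12x^4 + 96x^3 - (874/3)x^2 + (1192/3)x - 616/3

g(x) = -12x^4 + 96x^3 - (874/3)x^2 + (1192/3)x - 616/3


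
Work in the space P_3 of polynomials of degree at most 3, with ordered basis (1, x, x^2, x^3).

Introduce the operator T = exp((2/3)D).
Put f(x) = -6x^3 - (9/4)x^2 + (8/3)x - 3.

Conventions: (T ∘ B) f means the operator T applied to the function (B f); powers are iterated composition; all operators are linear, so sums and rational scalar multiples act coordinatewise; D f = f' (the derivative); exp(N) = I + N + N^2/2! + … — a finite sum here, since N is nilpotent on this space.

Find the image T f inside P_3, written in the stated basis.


the result is g(x) = -6x^3 - (57/4)x^2 - (25/3)x - 4

order-1 term: -12x^2 - 3x + 16/9
order-2 term: -8x - 1
order-3 term: -16/9
the series for exp((2/3)D) f terminates at order 3
exp((2/3)D) f = -6x^3 - (57/4)x^2 - (25/3)x - 4


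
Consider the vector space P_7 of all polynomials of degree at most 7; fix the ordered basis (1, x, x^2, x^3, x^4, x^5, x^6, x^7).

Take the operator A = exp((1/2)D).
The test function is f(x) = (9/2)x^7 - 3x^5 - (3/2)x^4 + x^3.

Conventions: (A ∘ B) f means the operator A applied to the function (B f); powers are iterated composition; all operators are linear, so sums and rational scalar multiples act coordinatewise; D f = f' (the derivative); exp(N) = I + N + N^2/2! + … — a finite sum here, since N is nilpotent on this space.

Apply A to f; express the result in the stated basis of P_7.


order-1 term: (63/4)x^6 - (15/2)x^4 - 3x^3 + (3/2)x^2
order-2 term: (189/8)x^5 - (15/2)x^3 - (9/4)x^2 + (3/4)x
order-3 term: (315/16)x^4 - (15/4)x^2 - (3/4)x + 1/8
order-4 term: (315/32)x^3 - (15/16)x - 3/32
order-5 term: (189/64)x^2 - 3/32
order-6 term: (63/128)x
order-7 term: 9/256
the series for exp((1/2)D) f terminates at order 7
exp((1/2)D) f = (9/2)x^7 + (63/4)x^6 + (165/8)x^5 + (171/16)x^4 + (11/32)x^3 - (99/64)x^2 - (57/128)x - 7/256

the image equals g(x) = (9/2)x^7 + (63/4)x^6 + (165/8)x^5 + (171/16)x^4 + (11/32)x^3 - (99/64)x^2 - (57/128)x - 7/256


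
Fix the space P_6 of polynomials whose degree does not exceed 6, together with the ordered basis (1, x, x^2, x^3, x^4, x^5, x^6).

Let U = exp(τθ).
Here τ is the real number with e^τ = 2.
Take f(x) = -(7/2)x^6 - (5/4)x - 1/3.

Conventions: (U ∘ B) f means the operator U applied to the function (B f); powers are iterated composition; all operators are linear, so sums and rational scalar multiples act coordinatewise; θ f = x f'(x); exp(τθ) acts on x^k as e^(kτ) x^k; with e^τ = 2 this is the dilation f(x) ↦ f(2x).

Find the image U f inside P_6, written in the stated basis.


exp(τθ) x^k = e^(kτ) x^k; with e^τ = 2 this sends x^k to 2^k x^k
x ↦ 2 x
x^6 ↦ 64 x^6
applying this coordinatewise to f: exp(τθ) f = -224x^6 - (5/2)x - 1/3

g(x) = -224x^6 - (5/2)x - 1/3


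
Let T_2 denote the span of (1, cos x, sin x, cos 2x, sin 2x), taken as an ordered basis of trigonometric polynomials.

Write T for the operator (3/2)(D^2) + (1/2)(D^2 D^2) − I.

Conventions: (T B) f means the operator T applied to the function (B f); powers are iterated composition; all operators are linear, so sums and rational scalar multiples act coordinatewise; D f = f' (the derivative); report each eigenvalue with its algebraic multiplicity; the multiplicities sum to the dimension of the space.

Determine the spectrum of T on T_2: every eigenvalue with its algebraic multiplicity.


image of 1: -1
image of cos x: -2cos x
image of sin x: -2sin x
image of cos 2x: cos 2x
image of sin 2x: sin 2x
the matrix is diagonal; its diagonal is (-1, -2, -2, 1, 1)
for a triangular matrix the eigenvalues are the diagonal entries, with algebraic multiplicity their repetition count

λ = -2 (multiplicity 2), λ = -1 (multiplicity 1), λ = 1 (multiplicity 2)


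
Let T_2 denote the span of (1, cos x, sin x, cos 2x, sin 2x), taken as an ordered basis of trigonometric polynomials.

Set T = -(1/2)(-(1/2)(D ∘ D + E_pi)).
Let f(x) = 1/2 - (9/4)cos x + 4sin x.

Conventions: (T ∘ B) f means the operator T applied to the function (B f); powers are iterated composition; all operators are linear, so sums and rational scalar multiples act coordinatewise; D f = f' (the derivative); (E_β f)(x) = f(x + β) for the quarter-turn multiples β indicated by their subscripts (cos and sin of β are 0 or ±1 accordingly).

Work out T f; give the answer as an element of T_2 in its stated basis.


D f = 4cos x + (9/4)sin x
D D f = (9/4)cos x - 4sin x
E_pi f = 1/2 + (9/4)cos x - 4sin x
(D ∘ D + E_pi) f = 1/2 + (9/2)cos x - 8sin x
(-(1/2)(D ∘ D + E_pi)) f = -1/4 - (9/4)cos x + 4sin x
(-(1/2)(-(1/2)(D ∘ D + E_pi))) f = 1/8 + (9/8)cos x - 2sin x

the result is g(x) = 1/8 + (9/8)cos x - 2sin x


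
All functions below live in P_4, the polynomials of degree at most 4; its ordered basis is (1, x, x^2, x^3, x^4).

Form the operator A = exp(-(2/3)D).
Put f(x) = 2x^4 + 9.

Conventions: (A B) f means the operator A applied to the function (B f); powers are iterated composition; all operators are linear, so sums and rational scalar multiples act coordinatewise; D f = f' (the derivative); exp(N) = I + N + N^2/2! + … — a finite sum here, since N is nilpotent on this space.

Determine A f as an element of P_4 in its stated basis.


order-1 term: -(16/3)x^3
order-2 term: (16/3)x^2
order-3 term: -(64/27)x
order-4 term: 32/81
the series for exp(-(2/3)D) f terminates at order 4
exp(-(2/3)D) f = 2x^4 - (16/3)x^3 + (16/3)x^2 - (64/27)x + 761/81

g(x) = 2x^4 - (16/3)x^3 + (16/3)x^2 - (64/27)x + 761/81


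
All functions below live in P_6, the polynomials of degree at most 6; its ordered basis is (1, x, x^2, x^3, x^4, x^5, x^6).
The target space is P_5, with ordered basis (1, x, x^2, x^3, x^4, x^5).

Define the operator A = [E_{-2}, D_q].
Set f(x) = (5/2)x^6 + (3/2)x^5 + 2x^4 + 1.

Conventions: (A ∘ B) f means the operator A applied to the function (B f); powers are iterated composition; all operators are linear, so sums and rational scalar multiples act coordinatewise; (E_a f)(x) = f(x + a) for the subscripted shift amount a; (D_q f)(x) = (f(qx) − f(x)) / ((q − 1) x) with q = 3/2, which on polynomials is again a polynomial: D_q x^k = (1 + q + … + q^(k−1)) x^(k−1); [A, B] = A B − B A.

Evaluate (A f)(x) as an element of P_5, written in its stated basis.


g(x) = -(3965/32)x^4 + 823x^3 - 2088x^2 + (9593/4)x - 1052

D_q f = (3325/64)x^5 + (633/32)x^4 + (65/4)x^3
E_{-2} D_q f = (3325/64)x^5 - (1999/4)x^4 + (15489/8)x^3 - 3779x^2 + (14873/4)x - 1476
E_{-2} f = (5/2)x^6 - (57/2)x^5 + 137x^4 - 356x^3 + 528x^2 - 424x + 145
D_q E_{-2} f = (3325/64)x^5 - (12027/32)x^4 + (8905/8)x^3 - 1691x^2 + 1320x - 424
[E_{-2}, D_q] f = -(3965/32)x^4 + 823x^3 - 2088x^2 + (9593/4)x - 1052


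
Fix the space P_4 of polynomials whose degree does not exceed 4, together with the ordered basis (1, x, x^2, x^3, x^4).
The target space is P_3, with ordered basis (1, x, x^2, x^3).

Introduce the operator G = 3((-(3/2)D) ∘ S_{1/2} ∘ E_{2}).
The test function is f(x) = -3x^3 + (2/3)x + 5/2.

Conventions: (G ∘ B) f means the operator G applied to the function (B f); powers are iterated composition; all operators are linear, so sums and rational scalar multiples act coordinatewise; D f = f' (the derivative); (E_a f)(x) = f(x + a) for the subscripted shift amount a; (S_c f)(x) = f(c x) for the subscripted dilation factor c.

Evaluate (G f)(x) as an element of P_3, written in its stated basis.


the result is g(x) = (81/16)x^2 + (81/2)x + 159/2

E_{2} f = -3x^3 - 18x^2 - (106/3)x - 121/6
S_{1/2} E_{2} f = -(3/8)x^3 - (9/2)x^2 - (53/3)x - 121/6
D S_{1/2} E_{2} f = -(9/8)x^2 - 9x - 53/3
(-(3/2)D) S_{1/2} E_{2} f = (27/16)x^2 + (27/2)x + 53/2
(3((-(3/2)D) ∘ S_{1/2} ∘ E_{2})) f = (81/16)x^2 + (81/2)x + 159/2


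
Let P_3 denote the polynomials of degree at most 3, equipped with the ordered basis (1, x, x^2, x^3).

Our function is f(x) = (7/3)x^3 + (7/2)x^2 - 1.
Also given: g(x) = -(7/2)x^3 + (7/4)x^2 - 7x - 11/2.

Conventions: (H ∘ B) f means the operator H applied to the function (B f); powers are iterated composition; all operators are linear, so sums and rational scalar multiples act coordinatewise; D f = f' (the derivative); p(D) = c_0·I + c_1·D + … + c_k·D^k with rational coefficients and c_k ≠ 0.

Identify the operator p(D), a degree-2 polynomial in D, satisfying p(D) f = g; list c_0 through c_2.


c_0 = -3/2, c_1 = 1, c_2 = -1

D^0 f = (7/3)x^3 + (7/2)x^2 - 1
D^1 f = 7x^2 + 7x
D^2 f = 14x + 7
matching coefficients of g against c_0 f + c_1 Df + … from the top degree down determines the c_i
solution: c_0 = -3/2, c_1 = 1, c_2 = -1


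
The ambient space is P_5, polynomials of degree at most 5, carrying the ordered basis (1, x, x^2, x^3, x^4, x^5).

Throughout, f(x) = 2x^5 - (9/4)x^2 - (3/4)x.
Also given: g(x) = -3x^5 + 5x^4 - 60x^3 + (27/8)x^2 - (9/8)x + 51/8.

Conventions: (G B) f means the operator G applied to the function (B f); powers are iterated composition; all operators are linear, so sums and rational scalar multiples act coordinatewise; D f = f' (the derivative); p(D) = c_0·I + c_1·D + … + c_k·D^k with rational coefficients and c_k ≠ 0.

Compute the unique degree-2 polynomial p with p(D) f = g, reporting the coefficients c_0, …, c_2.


D^0 f = 2x^5 - (9/4)x^2 - (3/4)x
D^1 f = 10x^4 - (9/2)x - 3/4
D^2 f = 40x^3 - 9/2
matching coefficients of g against c_0 f + c_1 Df + … from the top degree down determines the c_i
solution: c_0 = -3/2, c_1 = 1/2, c_2 = -3/2

c_0 = -3/2, c_1 = 1/2, c_2 = -3/2


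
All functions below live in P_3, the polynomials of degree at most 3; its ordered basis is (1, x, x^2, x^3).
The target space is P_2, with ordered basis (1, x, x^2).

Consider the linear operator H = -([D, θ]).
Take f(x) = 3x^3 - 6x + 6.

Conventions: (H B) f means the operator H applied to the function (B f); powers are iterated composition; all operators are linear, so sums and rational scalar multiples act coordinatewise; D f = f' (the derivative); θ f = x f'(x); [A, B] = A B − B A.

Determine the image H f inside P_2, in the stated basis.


θ f = 9x^3 - 6x
D θ f = 27x^2 - 6
D f = 9x^2 - 6
θ D f = 18x^2
[D, θ] f = 9x^2 - 6
(-([D, θ])) f = -9x^2 + 6

the result is g(x) = -9x^2 + 6


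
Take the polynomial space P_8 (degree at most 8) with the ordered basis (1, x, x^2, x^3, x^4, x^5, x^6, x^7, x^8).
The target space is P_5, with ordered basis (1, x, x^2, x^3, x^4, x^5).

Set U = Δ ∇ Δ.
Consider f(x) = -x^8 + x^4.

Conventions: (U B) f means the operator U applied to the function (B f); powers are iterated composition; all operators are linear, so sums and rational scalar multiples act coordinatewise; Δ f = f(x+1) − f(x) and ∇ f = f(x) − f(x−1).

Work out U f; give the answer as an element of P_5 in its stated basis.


Δ f = -8x^7 - 28x^6 - 56x^5 - 70x^4 - 52x^3 - 22x^2 - 4x
∇ Δ f = -56x^6 - 140x^4 - 44x^2
Δ ∇ Δ f = -336x^5 - 840x^4 - 1680x^3 - 1680x^2 - 984x - 240

the result is g(x) = -336x^5 - 840x^4 - 1680x^3 - 1680x^2 - 984x - 240


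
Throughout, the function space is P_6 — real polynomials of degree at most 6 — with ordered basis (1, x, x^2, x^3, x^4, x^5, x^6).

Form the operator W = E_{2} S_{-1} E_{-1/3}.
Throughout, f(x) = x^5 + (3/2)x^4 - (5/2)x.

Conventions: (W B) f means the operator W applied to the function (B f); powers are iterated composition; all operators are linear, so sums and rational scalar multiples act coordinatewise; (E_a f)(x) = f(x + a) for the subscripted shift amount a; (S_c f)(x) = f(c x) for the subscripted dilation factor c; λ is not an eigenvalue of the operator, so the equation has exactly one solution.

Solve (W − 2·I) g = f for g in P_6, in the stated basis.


the image equals g(x) = -(1/3)x^5 + (43/18)x^4 + (364/27)x^3 + (2107/81)x^2 + (12067/486)x + 4585/729

write g with unknown coordinates in the stated basis and equate coefficients in (W − 2·I) g = f
solving from the highest basis element down gives g = -(1/3)x^5 + (43/18)x^4 + (364/27)x^3 + (2107/81)x^2 + (12067/486)x + 4585/729
check: W g = (1/3)x^5 + (113/18)x^4 + (728/27)x^3 + (4214/81)x^2 + (22919/486)x + 9170/729
so W g − 2·g = x^5 + (3/2)x^4 - (5/2)x = f ✓


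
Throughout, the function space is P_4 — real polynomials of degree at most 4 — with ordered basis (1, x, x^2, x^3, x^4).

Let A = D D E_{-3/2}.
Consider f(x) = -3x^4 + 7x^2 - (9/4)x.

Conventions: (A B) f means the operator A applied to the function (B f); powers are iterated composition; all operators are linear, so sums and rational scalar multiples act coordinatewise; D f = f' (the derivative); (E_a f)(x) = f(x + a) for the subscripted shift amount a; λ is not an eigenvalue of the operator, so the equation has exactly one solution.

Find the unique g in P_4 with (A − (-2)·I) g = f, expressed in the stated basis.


write g with unknown coordinates in the stated basis and equate coefficients in (A − (-2)·I) g = f
solving from the highest basis element down gives g = -(3/2)x^4 + (25/2)x^2 - (225/8)x + 31/4
check: A g = -18x^2 + 54x - 31/2
so A g − (-2)·g = -3x^4 + 7x^2 - (9/4)x = f ✓

the image equals g(x) = -(3/2)x^4 + (25/2)x^2 - (225/8)x + 31/4


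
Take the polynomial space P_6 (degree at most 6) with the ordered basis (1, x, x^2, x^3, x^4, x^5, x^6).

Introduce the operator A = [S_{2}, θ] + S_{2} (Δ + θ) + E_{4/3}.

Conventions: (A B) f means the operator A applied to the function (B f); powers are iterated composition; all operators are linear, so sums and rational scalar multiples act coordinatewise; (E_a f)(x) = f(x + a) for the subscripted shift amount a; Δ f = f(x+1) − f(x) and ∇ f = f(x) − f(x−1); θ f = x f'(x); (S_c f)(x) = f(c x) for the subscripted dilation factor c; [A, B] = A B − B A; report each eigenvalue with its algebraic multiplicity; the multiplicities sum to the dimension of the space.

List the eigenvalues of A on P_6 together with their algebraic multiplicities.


λ = 1 (multiplicity 1), λ = 3 (multiplicity 1), λ = 9 (multiplicity 1), λ = 25 (multiplicity 1), λ = 65 (multiplicity 1), λ = 161 (multiplicity 1), λ = 385 (multiplicity 1)

image of 1: 1
image of x: 3x + 7/3
image of x^2: 9x^2 + (20/3)x + 25/9
image of x^3: 25x^3 + 16x^2 + (34/3)x + 91/27
image of x^4: 65x^4 + (112/3)x^3 + (104/3)x^2 + (472/27)x + 337/81
image of x^5: 161x^5 + (260/3)x^4 + (880/9)x^3 + (1720/27)x^2 + (2090/81)x + 1267/243
image of x^6: 385x^6 + 200x^5 + (800/3)x^4 + (5600/27)x^3 + (2900/27)x^2 + (3020/81)x + 4825/729
the matrix is upper triangular; its diagonal is (1, 3, 9, 25, 65, 161, 385)
for a triangular matrix the eigenvalues are the diagonal entries, with algebraic multiplicity their repetition count


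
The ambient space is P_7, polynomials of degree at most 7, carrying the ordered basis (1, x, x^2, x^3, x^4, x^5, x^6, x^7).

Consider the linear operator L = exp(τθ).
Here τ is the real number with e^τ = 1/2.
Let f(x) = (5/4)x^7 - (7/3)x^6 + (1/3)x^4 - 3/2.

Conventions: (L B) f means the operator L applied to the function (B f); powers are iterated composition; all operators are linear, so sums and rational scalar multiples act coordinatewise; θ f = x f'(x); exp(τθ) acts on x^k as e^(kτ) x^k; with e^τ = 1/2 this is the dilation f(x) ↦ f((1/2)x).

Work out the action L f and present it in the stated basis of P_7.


g(x) = (5/512)x^7 - (7/192)x^6 + (1/48)x^4 - 3/2

exp(τθ) x^k = e^(kτ) x^k; with e^τ = 1/2 this sends x^k to (1/2)^k x^k
x^4 ↦ 1/16 x^4
x^6 ↦ 1/64 x^6
x^7 ↦ 1/128 x^7
applying this coordinatewise to f: exp(τθ) f = (5/512)x^7 - (7/192)x^6 + (1/48)x^4 - 3/2


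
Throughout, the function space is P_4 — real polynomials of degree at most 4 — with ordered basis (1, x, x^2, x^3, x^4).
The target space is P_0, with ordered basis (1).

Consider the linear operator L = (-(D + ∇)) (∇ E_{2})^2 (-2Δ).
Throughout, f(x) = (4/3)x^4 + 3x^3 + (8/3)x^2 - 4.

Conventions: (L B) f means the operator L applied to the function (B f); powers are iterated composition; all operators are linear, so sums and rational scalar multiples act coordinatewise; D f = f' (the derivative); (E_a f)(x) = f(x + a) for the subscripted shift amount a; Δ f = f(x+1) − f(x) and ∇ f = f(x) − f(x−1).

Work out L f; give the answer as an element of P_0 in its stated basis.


Δ f = (16/3)x^3 + 17x^2 + (59/3)x + 7
(-2Δ) f = -(32/3)x^3 - 34x^2 - (118/3)x - 14
E_{2} (-2Δ) f = -(32/3)x^3 - 98x^2 - (910/3)x - 314
∇ E_{2} (-2Δ) f = -32x^2 - 164x - 216
E_{2} (∇ E_{2}) (-2Δ) f = -32x^2 - 292x - 672
∇ E_{2} (∇ E_{2}) (-2Δ) f = -64x - 260
D (∇ E_{2})^2 (-2Δ) f = -64
∇ (∇ E_{2})^2 (-2Δ) f = -64
(D + ∇) (∇ E_{2})^2 (-2Δ) f = -128
(-(D + ∇)) (∇ E_{2})^2 (-2Δ) f = 128

g(x) = 128


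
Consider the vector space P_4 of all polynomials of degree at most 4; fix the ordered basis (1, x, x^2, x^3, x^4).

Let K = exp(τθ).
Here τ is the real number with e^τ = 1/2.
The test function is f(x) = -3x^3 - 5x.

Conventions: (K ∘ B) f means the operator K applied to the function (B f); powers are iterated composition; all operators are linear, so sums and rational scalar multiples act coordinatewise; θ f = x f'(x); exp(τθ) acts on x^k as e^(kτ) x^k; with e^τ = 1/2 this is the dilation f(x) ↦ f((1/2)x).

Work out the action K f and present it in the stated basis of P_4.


the image equals g(x) = -(3/8)x^3 - (5/2)x

exp(τθ) x^k = e^(kτ) x^k; with e^τ = 1/2 this sends x^k to (1/2)^k x^k
x ↦ 1/2 x
x^3 ↦ 1/8 x^3
applying this coordinatewise to f: exp(τθ) f = -(3/8)x^3 - (5/2)x


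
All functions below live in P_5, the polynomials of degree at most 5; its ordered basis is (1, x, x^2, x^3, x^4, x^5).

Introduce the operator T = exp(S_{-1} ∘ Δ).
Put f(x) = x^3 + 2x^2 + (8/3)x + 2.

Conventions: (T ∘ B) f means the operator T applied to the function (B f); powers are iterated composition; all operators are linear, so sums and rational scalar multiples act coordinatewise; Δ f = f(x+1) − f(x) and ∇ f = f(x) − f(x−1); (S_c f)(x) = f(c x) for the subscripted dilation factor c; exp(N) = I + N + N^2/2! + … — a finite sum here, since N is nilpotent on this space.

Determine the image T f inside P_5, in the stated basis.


the image equals g(x) = x^3 + 5x^2 - (22/3)x + 14/3

order-1 term: 3x^2 - 7x + 17/3
order-2 term: -3x - 2
order-3 term: -1
the series for exp(S_{-1} ∘ Δ) f terminates at order 3
exp(S_{-1} ∘ Δ) f = x^3 + 5x^2 - (22/3)x + 14/3


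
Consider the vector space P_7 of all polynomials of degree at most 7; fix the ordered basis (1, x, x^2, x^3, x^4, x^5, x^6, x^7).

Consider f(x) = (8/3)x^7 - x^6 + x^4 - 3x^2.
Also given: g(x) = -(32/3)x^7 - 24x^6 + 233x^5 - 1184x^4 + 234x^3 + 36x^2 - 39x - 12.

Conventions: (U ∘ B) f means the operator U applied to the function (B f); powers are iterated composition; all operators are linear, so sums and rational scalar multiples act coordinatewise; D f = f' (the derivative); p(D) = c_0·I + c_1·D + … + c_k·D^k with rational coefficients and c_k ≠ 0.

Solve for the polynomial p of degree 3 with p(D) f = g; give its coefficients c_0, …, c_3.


D^0 f = (8/3)x^7 - x^6 + x^4 - 3x^2
D^1 f = (56/3)x^6 - 6x^5 + 4x^3 - 6x
D^2 f = 112x^5 - 30x^4 + 12x^2 - 6
D^3 f = 560x^4 - 120x^3 + 24x
matching coefficients of g against c_0 f + c_1 Df + … from the top degree down determines the c_i
solution: c_0 = -4, c_1 = -3/2, c_2 = 2, c_3 = -2

c_0 = -4, c_1 = -3/2, c_2 = 2, c_3 = -2


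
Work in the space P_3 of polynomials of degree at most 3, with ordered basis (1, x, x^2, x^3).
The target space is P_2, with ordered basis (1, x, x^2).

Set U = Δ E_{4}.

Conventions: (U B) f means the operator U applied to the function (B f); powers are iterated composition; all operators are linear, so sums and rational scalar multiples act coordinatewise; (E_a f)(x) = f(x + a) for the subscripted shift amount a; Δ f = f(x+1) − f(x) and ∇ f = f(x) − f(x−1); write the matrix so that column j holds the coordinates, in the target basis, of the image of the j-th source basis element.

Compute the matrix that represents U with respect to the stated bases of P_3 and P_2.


image of 1: 0
image of x: 1
image of x^2: 2x + 9
image of x^3: 3x^2 + 27x + 61
each image's coordinates form column j of the matrix

the matrix is [[0, 1, 9, 61]; [0, 0, 2, 27]; [0, 0, 0, 3]] (rows listed top to bottom)


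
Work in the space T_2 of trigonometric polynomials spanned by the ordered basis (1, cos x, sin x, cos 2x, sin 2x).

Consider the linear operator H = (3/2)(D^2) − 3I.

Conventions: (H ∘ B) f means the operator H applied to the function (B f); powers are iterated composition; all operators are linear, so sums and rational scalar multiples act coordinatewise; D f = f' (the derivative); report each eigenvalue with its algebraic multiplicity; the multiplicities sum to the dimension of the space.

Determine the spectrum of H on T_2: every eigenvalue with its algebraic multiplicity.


λ = -9 (multiplicity 2), λ = -9/2 (multiplicity 2), λ = -3 (multiplicity 1)

image of 1: -3
image of cos x: -(9/2)cos x
image of sin x: -(9/2)sin x
image of cos 2x: -9cos 2x
image of sin 2x: -9sin 2x
the matrix is diagonal; its diagonal is (-3, -9/2, -9/2, -9, -9)
for a triangular matrix the eigenvalues are the diagonal entries, with algebraic multiplicity their repetition count


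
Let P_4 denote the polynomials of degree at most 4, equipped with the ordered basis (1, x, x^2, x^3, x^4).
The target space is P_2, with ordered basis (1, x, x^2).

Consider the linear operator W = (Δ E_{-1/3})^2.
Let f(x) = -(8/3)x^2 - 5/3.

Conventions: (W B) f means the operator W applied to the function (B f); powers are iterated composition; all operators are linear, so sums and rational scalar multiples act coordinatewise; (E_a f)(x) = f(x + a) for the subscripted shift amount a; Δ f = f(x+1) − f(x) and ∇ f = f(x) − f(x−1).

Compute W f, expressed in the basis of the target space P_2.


E_{-1/3} f = -(8/3)x^2 + (16/9)x - 53/27
Δ E_{-1/3} f = -(16/3)x - 8/9
E_{-1/3} (Δ E_{-1/3}) f = -(16/3)x + 8/9
Δ E_{-1/3} (Δ E_{-1/3}) f = -16/3

the image equals g(x) = -16/3


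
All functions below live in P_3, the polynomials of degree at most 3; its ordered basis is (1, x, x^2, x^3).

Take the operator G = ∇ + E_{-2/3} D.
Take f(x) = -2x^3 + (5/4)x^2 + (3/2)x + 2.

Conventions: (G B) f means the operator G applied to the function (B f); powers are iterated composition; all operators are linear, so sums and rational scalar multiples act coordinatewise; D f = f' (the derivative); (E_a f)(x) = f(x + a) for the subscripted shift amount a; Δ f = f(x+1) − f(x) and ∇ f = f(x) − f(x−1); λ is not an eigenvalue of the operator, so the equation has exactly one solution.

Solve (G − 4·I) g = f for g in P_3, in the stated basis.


the result is g(x) = (1/2)x^3 + (7/16)x^2 - (13/16)x - 167/192

write g with unknown coordinates in the stated basis and equate coefficients in (G − 4·I) g = f
solving from the highest basis element down gives g = (1/2)x^3 + (7/16)x^2 - (13/16)x - 167/192
check: G g = 3x^2 - (7/4)x - 71/48
so G g − 4·g = -2x^3 + (5/4)x^2 + (3/2)x + 2 = f ✓


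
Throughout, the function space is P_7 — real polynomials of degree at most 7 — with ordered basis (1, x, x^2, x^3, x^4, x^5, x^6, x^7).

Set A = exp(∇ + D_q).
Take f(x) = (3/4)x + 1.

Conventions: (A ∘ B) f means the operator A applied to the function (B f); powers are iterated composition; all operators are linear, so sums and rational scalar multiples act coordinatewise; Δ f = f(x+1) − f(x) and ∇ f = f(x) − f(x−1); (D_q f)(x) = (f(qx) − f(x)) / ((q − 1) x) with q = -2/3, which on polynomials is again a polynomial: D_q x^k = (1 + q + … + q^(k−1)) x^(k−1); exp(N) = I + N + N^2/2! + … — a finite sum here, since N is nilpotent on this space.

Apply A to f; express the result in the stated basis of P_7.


the image equals g(x) = (3/4)x + 5/2

order-1 term: 3/2
the series for exp(∇ + D_q) f terminates at order 1
exp(∇ + D_q) f = (3/4)x + 5/2


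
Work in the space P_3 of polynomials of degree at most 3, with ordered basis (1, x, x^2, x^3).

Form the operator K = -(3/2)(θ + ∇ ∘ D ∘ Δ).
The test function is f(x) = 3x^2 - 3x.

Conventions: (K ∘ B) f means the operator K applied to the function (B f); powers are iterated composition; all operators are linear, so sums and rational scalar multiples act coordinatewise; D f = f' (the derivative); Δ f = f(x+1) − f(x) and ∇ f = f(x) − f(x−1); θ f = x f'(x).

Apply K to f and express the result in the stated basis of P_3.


θ f = 6x^2 - 3x
Δ f = 6x
D Δ f = 6
∇ D Δ f = 0
(θ + ∇ ∘ D ∘ Δ) f = 6x^2 - 3x
(-(3/2)(θ + ∇ ∘ D ∘ Δ)) f = -9x^2 + (9/2)x

g(x) = -9x^2 + (9/2)x


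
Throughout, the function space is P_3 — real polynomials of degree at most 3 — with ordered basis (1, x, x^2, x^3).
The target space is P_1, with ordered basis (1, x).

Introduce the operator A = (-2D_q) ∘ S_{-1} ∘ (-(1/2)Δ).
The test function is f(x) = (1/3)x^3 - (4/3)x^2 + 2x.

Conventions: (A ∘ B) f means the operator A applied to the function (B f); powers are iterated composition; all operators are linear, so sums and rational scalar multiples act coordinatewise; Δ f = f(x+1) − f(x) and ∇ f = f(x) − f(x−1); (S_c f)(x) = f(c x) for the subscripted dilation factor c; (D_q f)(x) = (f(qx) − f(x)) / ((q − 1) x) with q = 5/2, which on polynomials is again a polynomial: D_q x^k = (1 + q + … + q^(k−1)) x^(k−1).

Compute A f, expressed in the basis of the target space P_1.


the result is g(x) = (7/2)x + 5/3

Δ f = x^2 - (5/3)x + 1
(-(1/2)Δ) f = -(1/2)x^2 + (5/6)x - 1/2
S_{-1} (-(1/2)Δ) f = -(1/2)x^2 - (5/6)x - 1/2
D_q S_{-1} (-(1/2)Δ) f = -(7/4)x - 5/6
(-2D_q) S_{-1} (-(1/2)Δ) f = (7/2)x + 5/3


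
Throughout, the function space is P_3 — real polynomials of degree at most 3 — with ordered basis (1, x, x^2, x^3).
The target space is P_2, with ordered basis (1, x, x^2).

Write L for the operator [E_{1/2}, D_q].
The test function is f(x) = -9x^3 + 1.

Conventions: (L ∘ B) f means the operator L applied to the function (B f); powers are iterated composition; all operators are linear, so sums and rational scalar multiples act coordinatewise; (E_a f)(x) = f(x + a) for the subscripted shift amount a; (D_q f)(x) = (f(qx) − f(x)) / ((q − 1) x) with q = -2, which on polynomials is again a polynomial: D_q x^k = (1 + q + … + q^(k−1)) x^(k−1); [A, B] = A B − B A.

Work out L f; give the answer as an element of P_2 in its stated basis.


the image equals g(x) = -(81/2)x

D_q f = -27x^2
E_{1/2} D_q f = -27x^2 - 27x - 27/4
E_{1/2} f = -9x^3 - (27/2)x^2 - (27/4)x - 1/8
D_q E_{1/2} f = -27x^2 + (27/2)x - 27/4
[E_{1/2}, D_q] f = -(81/2)x


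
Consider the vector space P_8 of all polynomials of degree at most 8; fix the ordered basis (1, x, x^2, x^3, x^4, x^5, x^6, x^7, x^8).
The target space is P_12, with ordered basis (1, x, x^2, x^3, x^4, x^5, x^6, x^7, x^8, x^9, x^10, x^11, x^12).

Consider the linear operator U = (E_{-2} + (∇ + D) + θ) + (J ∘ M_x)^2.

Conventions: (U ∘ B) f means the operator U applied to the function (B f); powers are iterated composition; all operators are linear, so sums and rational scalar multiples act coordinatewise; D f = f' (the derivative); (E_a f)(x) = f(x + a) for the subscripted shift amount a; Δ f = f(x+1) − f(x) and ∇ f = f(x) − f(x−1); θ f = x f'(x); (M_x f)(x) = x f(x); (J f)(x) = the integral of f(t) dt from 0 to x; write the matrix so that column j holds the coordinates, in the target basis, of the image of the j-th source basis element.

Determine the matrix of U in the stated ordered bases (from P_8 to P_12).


the matrix is [[1, 0, 3, -7, 15, -31, 63, -127, 255]; [0, 2, 0, 9, -28, 75, -186, 441, -1016]; [0, 0, 3, 0, 18, -70, 225, -651, 1764]; [0, 0, 0, 4, 0, 30, -140, 525, -1736]; [1/8, 0, 0, 0, 5, 0, 45, -245, 1050]; [0, 1/15, 0, 0, 0, 6, 0, 63, -392]; [0, 0, 1/24, 0, 0, 0, 7, 0, 84]; [0, 0, 0, 1/35, 0, 0, 0, 8, 0]; [0, 0, 0, 0, 1/48, 0, 0, 0, 9]; [0, 0, 0, 0, 0, 1/63, 0, 0, 0]; [0, 0, 0, 0, 0, 0, 1/80, 0, 0]; [0, 0, 0, 0, 0, 0, 0, 1/99, 0]; [0, 0, 0, 0, 0, 0, 0, 0, 1/120]] (rows listed top to bottom)

image of 1: (1/8)x^4 + 1
image of x: (1/15)x^5 + 2x
image of x^2: (1/24)x^6 + 3x^2 + 3
image of x^3: (1/35)x^7 + 4x^3 + 9x - 7
image of x^4: (1/48)x^8 + 5x^4 + 18x^2 - 28x + 15
image of x^5: (1/63)x^9 + 6x^5 + 30x^3 - 70x^2 + 75x - 31
image of x^6: (1/80)x^10 + 7x^6 + 45x^4 - 140x^3 + 225x^2 - 186x + 63
image of x^7: (1/99)x^11 + 8x^7 + 63x^5 - 245x^4 + 525x^3 - 651x^2 + 441x - 127
image of x^8: (1/120)x^12 + 9x^8 + 84x^6 - 392x^5 + 1050x^4 - 1736x^3 + 1764x^2 - 1016x + 255
each image's coordinates form column j of the matrix


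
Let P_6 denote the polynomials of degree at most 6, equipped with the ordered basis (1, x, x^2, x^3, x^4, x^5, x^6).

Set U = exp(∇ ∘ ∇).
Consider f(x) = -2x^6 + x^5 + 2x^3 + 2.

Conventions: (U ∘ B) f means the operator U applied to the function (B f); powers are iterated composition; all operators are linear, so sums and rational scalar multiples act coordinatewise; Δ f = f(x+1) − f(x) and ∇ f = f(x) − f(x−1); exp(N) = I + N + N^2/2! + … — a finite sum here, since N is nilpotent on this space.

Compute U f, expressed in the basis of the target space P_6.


order-1 term: -60x^4 + 260x^3 - 480x^2 + 442x - 166
order-2 term: -360x^2 + 1500x - 1680
order-3 term: -240
the series for exp(∇ ∘ ∇) f terminates at order 3
exp(∇ ∘ ∇) f = -2x^6 + x^5 - 60x^4 + 262x^3 - 840x^2 + 1942x - 2084

g(x) = -2x^6 + x^5 - 60x^4 + 262x^3 - 840x^2 + 1942x - 2084


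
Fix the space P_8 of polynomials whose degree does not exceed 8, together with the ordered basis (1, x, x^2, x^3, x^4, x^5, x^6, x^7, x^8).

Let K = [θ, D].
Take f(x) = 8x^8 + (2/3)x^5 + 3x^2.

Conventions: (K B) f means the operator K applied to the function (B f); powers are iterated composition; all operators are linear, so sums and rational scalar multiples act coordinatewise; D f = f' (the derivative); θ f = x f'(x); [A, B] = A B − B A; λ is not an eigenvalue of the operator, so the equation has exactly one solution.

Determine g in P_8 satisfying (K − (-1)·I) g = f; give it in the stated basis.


g(x) = 8x^8 + 64x^7 + 448x^6 + (8066/3)x^5 + (40330/3)x^4 + (161320/3)x^3 + 161323x^2 + 322646x + 322646

write g with unknown coordinates in the stated basis and equate coefficients in (K − (-1)·I) g = f
solving from the highest basis element down gives g = 8x^8 + 64x^7 + 448x^6 + (8066/3)x^5 + (40330/3)x^4 + (161320/3)x^3 + 161323x^2 + 322646x + 322646
check: K g = -64x^7 - 448x^6 - 2688x^5 - (40330/3)x^4 - (161320/3)x^3 - 161320x^2 - 322646x - 322646
so K g − (-1)·g = 8x^8 + (2/3)x^5 + 3x^2 = f ✓


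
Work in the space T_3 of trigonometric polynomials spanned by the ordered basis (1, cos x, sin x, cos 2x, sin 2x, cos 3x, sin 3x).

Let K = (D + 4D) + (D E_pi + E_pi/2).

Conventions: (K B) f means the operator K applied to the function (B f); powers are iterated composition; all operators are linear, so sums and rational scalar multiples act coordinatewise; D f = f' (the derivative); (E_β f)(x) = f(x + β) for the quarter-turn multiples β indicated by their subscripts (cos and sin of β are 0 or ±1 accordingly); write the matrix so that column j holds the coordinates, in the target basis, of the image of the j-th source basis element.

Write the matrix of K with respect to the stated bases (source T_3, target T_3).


the matrix is [[1, 0, 0, 0, 0, 0, 0]; [0, 0, 5, 0, 0, 0, 0]; [0, -5, 0, 0, 0, 0, 0]; [0, 0, 0, -1, 12, 0, 0]; [0, 0, 0, -12, -1, 0, 0]; [0, 0, 0, 0, 0, 0, 11]; [0, 0, 0, 0, 0, -11, 0]] (rows listed top to bottom)

image of 1: 1
image of cos x: -5sin x
image of sin x: 5cos x
image of cos 2x: -cos 2x - 12sin 2x
image of sin 2x: 12cos 2x - sin 2x
image of cos 3x: -11sin 3x
image of sin 3x: 11cos 3x
each image's coordinates form column j of the matrix


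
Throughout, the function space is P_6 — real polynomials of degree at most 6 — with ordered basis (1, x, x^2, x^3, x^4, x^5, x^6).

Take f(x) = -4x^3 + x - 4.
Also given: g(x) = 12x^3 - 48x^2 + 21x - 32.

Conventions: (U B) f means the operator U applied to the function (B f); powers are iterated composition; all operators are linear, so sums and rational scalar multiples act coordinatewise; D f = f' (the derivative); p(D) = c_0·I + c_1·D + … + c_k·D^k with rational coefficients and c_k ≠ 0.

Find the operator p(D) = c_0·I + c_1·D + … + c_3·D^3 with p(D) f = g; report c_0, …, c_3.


p(D) = -3·I + 4·D − D^2 + 2·D^3, i.e. c_0 = -3, c_1 = 4, c_2 = -1, c_3 = 2

D^0 f = -4x^3 + x - 4
D^1 f = -12x^2 + 1
D^2 f = -24x
D^3 f = -24
matching coefficients of g against c_0 f + c_1 Df + … from the top degree down determines the c_i
solution: c_0 = -3, c_1 = 4, c_2 = -1, c_3 = 2


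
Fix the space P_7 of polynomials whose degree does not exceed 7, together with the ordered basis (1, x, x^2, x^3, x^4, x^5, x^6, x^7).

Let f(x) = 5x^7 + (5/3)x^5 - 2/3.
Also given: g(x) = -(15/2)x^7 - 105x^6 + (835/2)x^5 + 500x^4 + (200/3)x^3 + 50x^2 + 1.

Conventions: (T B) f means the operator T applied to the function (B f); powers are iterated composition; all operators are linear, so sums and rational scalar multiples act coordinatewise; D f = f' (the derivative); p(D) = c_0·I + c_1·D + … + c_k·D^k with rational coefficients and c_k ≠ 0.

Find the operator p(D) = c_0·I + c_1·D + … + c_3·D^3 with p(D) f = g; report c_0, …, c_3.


c_0 = -3/2, c_1 = -3, c_2 = 2, c_3 = 1/2

D^0 f = 5x^7 + (5/3)x^5 - 2/3
D^1 f = 35x^6 + (25/3)x^4
D^2 f = 210x^5 + (100/3)x^3
D^3 f = 1050x^4 + 100x^2
matching coefficients of g against c_0 f + c_1 Df + … from the top degree down determines the c_i
solution: c_0 = -3/2, c_1 = -3, c_2 = 2, c_3 = 1/2


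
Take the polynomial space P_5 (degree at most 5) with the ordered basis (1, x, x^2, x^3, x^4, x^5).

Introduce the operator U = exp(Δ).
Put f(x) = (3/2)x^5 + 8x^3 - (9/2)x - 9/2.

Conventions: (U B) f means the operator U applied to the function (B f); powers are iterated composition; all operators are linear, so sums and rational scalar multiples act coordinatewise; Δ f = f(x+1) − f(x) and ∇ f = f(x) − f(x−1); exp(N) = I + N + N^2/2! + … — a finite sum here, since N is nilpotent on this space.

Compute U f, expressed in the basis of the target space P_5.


the result is g(x) = (3/2)x^5 + (15/2)x^4 + 38x^3 + 99x^2 + 156x + 109

order-1 term: (15/2)x^4 + 15x^3 + 39x^2 + (63/2)x + 5
order-2 term: 15x^3 + 45x^2 + (153/2)x + 93/2
order-3 term: 15x^2 + 45x + 91/2
order-4 term: (15/2)x + 15
order-5 term: 3/2
the series for exp(Δ) f terminates at order 5
exp(Δ) f = (3/2)x^5 + (15/2)x^4 + 38x^3 + 99x^2 + 156x + 109


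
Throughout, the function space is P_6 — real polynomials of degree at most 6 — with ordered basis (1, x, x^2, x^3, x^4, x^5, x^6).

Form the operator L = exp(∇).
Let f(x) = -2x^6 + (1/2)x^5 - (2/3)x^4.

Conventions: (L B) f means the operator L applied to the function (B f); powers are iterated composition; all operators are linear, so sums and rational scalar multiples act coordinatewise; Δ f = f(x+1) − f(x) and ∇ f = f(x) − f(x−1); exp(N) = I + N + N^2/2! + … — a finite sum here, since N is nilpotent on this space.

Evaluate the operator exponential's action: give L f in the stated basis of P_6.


order-1 term: -12x^5 + (65/2)x^4 - (143/3)x^3 + 39x^2 - (103/6)x + 19/6
order-2 term: -30x^4 + 125x^3 - 229x^2 + (411/2)x - 445/6
order-3 term: -40x^3 + 185x^2 - (953/3)x + 393/2
order-4 term: -30x^2 + (245/2)x - 407/3
order-5 term: -12x + 61/2
order-6 term: -2
the series for exp(∇) f terminates at order 6
exp(∇) f = -2x^6 - (23/2)x^5 + (11/6)x^4 + (112/3)x^3 - 35x^2 - (113/6)x + 55/3

the result is g(x) = -2x^6 - (23/2)x^5 + (11/6)x^4 + (112/3)x^3 - 35x^2 - (113/6)x + 55/3


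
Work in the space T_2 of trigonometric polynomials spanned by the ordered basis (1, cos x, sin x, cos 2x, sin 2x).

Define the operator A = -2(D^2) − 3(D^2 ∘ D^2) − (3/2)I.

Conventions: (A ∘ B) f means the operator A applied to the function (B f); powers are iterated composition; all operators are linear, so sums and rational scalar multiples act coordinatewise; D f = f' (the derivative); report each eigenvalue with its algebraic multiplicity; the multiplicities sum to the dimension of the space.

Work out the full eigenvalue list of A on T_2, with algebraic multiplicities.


λ = -83/2 (multiplicity 2), λ = -5/2 (multiplicity 2), λ = -3/2 (multiplicity 1)

image of 1: -3/2
image of cos x: -(5/2)cos x
image of sin x: -(5/2)sin x
image of cos 2x: -(83/2)cos 2x
image of sin 2x: -(83/2)sin 2x
the matrix is diagonal; its diagonal is (-3/2, -5/2, -5/2, -83/2, -83/2)
for a triangular matrix the eigenvalues are the diagonal entries, with algebraic multiplicity their repetition count


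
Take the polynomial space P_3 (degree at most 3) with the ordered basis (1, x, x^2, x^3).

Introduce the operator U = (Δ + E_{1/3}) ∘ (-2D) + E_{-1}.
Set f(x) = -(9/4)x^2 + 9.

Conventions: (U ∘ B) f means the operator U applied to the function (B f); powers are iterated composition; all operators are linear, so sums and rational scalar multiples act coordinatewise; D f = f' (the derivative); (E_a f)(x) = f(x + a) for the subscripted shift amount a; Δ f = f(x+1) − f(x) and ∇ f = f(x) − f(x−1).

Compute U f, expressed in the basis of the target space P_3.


g(x) = -(9/4)x^2 + (27/2)x + 75/4

D f = -(9/2)x
(-2D) f = 9x
Δ (-2D) f = 9
E_{1/3} (-2D) f = 9x + 3
(Δ + E_{1/3}) (-2D) f = 9x + 12
E_{-1} f = -(9/4)x^2 + (9/2)x + 27/4
((Δ + E_{1/3}) ∘ (-2D) + E_{-1}) f = -(9/4)x^2 + (27/2)x + 75/4


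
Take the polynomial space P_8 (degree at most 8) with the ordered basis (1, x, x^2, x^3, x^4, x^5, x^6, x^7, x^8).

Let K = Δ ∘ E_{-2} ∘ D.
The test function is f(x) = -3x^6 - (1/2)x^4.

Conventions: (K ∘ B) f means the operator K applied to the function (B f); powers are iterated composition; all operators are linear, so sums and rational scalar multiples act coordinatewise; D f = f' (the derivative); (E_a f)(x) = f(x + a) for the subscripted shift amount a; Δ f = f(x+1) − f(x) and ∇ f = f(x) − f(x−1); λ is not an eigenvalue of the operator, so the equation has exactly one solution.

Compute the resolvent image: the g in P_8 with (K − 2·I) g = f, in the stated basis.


the image equals g(x) = (3/2)x^6 + (91/4)x^4 - 135x^3 + (903/2)x^2 - 1152x + 1517

write g with unknown coordinates in the stated basis and equate coefficients in (K − 2·I) g = f
solving from the highest basis element down gives g = (3/2)x^6 + (91/4)x^4 - 135x^3 + (903/2)x^2 - 1152x + 1517
check: K g = 45x^4 - 270x^3 + 903x^2 - 2304x + 3034
so K g − 2·g = -3x^6 - (1/2)x^4 = f ✓


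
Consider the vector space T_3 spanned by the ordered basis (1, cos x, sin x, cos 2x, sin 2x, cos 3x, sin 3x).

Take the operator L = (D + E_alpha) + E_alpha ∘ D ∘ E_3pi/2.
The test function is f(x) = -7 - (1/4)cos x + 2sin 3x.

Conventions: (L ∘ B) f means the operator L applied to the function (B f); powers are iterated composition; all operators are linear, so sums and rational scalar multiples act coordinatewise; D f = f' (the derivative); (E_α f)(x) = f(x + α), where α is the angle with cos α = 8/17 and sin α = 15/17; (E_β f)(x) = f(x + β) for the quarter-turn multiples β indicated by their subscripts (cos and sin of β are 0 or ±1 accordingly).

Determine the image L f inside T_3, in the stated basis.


D f = (1/4)sin x + 6cos 3x
E_alpha f = -7 - (2/17)cos x + (15/68)sin x - (990/4913)cos 3x - (9776/4913)sin 3x
(D + E_alpha) f = -7 - (2/17)cos x + (8/17)sin x + (28488/4913)cos 3x - (9776/4913)sin 3x
E_3pi/2 f = -7 - (1/4)sin x + 2cos 3x
D E_3pi/2 f = -(1/4)cos x - 6sin 3x
E_alpha (D ∘ E_3pi/2) f = -(2/17)cos x + (15/68)sin x + (2970/4913)cos 3x + (29328/4913)sin 3x
((D + E_alpha) + E_alpha ∘ D ∘ E_3pi/2) f = -7 - (4/17)cos x + (47/68)sin x + (31458/4913)cos 3x + (19552/4913)sin 3x

the image equals g(x) = -7 - (4/17)cos x + (47/68)sin x + (31458/4913)cos 3x + (19552/4913)sin 3x
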